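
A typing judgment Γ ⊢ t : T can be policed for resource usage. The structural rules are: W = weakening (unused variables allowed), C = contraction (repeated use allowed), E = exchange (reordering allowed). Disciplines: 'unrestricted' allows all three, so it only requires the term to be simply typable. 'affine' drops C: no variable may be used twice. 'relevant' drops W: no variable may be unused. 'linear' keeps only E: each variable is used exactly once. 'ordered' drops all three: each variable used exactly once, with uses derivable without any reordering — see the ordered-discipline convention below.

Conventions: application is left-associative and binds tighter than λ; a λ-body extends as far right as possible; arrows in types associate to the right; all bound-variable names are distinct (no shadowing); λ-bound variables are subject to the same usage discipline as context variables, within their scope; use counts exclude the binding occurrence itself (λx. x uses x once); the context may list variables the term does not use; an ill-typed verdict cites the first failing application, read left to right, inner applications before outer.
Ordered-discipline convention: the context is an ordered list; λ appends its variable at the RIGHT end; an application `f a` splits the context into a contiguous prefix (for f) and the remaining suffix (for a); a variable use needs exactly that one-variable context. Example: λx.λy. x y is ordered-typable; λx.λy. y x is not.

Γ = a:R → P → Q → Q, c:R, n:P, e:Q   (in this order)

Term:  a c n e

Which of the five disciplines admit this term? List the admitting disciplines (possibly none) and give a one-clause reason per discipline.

admitted by: ordered, linear, affine, relevant, unrestricted
usage: a: 1×; c: 1×; n: 1×; e: 1×
use order (left to right): a, c, n, e
typing: well-typed — term : Q
ordered: ✓ — a, c, n, e once each; derivable with no W/C/E
linear: ✓ — exactly-once usage across a, c, n, e
affine: ✓ — a, c, n, e: no repeats, contraction unneeded
relevant: ✓ — none of a, c, n, e goes unused
unrestricted: ✓ — typability at Q is all that's needed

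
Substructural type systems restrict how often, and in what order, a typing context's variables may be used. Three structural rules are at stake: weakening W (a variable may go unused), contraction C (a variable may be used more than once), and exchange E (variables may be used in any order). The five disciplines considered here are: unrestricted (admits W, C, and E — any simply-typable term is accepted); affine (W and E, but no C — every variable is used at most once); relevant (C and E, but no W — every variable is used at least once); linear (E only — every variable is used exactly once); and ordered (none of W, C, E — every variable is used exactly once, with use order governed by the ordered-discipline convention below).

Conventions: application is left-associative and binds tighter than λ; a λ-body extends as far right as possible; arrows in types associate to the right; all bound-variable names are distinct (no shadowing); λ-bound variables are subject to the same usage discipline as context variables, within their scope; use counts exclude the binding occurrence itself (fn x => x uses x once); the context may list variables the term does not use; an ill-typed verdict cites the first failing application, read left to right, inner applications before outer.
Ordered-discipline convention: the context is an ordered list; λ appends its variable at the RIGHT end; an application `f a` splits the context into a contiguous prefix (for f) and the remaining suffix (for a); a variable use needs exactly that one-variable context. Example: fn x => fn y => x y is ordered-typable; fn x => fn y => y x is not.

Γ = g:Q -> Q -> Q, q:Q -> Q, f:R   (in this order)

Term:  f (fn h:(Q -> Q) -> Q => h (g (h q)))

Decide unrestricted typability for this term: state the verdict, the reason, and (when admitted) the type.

no — the type mismatch rejects it
counts: g=1; q=1; f=1; h [bound]=2
order of uses: f, h, g, h, q
typing: ill-typed: applying a non-function (R)
per-discipline verdicts: ordered ✗ · linear ✗ · affine ✗ · relevant ✗ · unrestricted ✗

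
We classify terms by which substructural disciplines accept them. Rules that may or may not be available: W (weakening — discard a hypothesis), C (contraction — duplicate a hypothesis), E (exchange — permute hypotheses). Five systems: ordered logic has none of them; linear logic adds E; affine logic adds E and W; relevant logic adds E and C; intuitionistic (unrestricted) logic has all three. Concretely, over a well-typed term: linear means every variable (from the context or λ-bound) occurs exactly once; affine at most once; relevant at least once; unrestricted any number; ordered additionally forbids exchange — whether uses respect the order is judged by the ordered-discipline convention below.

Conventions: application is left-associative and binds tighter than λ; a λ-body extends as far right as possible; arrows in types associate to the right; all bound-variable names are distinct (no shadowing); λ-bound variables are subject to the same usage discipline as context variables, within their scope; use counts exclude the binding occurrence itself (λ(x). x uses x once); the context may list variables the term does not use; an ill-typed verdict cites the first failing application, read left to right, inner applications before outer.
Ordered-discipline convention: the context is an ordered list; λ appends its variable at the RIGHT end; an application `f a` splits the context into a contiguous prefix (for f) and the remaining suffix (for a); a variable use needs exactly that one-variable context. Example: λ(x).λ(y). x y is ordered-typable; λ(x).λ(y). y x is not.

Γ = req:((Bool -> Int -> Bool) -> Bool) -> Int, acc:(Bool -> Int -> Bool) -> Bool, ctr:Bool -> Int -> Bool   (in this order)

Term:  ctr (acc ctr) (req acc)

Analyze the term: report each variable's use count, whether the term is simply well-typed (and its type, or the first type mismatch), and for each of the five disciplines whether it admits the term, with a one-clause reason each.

use counts: req: 1×; acc: 2×; ctr: 2×
uses in reading order: ctr, acc, ctr, req, acc
typing: well-typed at Bool
ordered ✗ (acc ×2, ctr ×2 used more than once (contraction))
linear ✗ (acc ×2, ctr ×2 used more than once (contraction))
affine ✗ (acc ×2, ctr ×2 used more than once (contraction))
relevant ✓ (none of req, acc, ctr goes unused)
unrestricted ✓ (well-typed at Bool; no restrictions here)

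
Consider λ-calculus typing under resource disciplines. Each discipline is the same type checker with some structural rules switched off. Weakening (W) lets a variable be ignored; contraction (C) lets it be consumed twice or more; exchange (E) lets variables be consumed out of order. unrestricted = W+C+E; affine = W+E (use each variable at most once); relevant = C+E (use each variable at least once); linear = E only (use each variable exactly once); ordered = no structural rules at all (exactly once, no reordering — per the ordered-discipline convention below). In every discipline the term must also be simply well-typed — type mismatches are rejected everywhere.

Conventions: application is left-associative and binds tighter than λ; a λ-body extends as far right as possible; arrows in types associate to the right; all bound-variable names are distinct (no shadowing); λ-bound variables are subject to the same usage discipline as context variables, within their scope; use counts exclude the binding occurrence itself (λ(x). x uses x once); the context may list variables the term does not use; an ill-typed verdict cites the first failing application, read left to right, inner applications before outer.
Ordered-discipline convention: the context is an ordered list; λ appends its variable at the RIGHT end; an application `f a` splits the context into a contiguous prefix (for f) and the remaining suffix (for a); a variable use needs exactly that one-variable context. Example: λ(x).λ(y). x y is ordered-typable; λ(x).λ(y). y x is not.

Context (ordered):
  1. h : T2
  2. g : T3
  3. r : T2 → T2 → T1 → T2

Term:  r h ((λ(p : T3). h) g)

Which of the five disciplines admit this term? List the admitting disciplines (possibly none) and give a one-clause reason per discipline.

accepted by: unrestricted
usage: h: 2×; g: 1×; r: 1×; p (λ-bound): 0×
left-to-right use order: r, h, h, g
typing: ✓ — T1 → T2
ordered: ✗ — repeated use of h ×2; p never used (weakening)
linear: ✗ — repeated use of h ×2; p never used (weakening)
affine: ✗ — repeated use of h ×2
relevant: ✗ — p never used (weakening)
unrestricted: ✓ — simply typable at T1 → T2; W, C, E all held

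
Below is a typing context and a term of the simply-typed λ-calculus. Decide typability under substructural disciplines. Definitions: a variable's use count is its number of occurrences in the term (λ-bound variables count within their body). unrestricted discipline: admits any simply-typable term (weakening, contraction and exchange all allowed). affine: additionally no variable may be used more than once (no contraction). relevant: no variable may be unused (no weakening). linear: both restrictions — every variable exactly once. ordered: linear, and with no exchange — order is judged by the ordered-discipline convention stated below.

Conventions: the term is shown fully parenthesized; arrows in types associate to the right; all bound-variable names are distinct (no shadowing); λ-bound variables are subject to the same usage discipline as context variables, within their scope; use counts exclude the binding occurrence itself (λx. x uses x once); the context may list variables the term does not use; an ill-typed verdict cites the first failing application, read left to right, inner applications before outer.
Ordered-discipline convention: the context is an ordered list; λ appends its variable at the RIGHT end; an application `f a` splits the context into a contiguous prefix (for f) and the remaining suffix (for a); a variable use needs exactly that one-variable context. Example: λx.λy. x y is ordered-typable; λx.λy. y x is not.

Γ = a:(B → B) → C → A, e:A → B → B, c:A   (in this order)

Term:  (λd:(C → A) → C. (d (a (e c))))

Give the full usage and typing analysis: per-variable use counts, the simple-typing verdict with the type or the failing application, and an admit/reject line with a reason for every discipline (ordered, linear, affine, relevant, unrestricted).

usage: a ×1, e ×1, c ×1, d (λ-bound) ×1
uses in reading order: d, a, e, c
typing: the term checks, with type ((C → A) → C) → C
ordered: ✗, no ordered split (uses run d, a, e, c)
linear: ✓, each of a, e, c, d used exactly once
affine: ✓, no duplicate uses among a, e, c, d
relevant: ✓, none of a, e, c, d goes unused
unrestricted: ✓, simply typable at ((C → A) → C) → C; W, C, E all held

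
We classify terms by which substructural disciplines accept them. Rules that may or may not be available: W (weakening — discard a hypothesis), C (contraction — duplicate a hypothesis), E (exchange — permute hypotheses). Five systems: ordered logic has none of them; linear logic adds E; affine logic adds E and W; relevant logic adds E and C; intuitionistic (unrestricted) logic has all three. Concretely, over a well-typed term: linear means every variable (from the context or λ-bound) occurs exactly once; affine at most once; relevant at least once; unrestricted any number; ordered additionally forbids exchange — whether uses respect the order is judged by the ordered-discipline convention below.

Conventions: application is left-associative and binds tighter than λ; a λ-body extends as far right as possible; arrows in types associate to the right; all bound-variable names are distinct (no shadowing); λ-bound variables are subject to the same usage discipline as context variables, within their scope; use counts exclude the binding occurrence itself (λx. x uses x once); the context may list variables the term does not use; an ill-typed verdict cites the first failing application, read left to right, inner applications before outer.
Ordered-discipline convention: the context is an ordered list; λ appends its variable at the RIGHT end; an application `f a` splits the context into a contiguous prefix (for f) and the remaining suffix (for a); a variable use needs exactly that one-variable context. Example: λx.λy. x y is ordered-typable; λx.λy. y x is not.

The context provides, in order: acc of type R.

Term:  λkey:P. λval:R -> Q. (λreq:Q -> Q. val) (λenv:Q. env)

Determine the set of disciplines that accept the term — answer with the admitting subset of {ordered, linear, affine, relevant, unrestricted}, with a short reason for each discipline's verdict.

admitting disciplines: affine, unrestricted
variable uses: acc: 0; key (bound): 0; val (bound): 1; req (bound): 0; env (bound): 1
use order (left to right): val, env
typing: ✓ — P -> (R -> Q) -> R -> Q
ordered ✗ (acc, key, req never used (weakening))
linear ✗ (acc, key, req never used (weakening))
affine ✓ (acc, key, val, req, env: no repeats, contraction unneeded)
relevant ✗ (acc, key, req never used (weakening))
unrestricted ✓ (typability at P -> (R -> Q) -> R -> Q is all that's needed)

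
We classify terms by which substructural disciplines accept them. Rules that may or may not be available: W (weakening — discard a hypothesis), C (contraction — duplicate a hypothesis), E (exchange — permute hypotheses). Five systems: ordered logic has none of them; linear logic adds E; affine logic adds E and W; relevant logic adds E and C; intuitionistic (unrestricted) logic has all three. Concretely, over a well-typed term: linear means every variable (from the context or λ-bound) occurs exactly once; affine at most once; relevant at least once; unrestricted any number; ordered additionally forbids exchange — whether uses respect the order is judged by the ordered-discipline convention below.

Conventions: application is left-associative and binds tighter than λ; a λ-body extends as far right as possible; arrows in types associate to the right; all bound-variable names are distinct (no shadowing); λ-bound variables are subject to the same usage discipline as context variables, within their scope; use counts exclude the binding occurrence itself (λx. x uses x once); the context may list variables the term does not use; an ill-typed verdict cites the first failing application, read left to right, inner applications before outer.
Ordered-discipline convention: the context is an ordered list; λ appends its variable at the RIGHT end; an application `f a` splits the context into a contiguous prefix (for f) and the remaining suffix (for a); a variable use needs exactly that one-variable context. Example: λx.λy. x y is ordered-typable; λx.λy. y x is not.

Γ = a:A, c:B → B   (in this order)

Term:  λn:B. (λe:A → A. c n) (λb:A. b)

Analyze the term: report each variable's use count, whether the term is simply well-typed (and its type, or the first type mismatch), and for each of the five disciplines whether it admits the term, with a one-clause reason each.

usage: a: 0×; c: 1×; n (bound): 1×; e (bound): 0×; b (bound): 1×
left-to-right use order: c, n, b
typing: the term checks, with type B → B
ordered: ✗ — a, e never used (weakening)
linear: ✗ — a, e never used (weakening)
affine: ✓ — no duplicate uses among a, c, n, e, b
relevant: ✗ — a, e never used (weakening)
unrestricted: ✓ — simply typable at B → B; W, C, E all held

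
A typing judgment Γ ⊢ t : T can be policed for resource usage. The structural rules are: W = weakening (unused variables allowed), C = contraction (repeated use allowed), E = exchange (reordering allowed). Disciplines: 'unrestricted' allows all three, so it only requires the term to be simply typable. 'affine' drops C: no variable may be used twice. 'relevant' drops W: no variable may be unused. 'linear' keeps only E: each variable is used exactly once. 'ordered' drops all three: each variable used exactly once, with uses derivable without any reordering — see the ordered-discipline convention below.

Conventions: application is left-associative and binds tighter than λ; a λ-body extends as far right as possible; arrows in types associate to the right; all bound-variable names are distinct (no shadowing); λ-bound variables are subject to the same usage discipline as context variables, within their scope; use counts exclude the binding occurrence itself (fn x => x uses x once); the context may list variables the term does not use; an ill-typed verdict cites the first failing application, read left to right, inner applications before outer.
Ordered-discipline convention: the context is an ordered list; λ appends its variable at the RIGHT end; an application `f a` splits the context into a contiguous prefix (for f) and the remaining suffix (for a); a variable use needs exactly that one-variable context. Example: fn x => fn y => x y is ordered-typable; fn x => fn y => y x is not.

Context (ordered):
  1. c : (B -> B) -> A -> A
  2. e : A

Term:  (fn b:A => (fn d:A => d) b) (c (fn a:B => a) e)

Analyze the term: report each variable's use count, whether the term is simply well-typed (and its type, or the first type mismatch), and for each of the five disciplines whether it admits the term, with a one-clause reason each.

counts: c=1; e=1; b (λ-bound)=1; d (λ-bound)=1; a (λ-bound)=1
left-to-right use order: d, b, c, a, e
typing: well-typed — term : A
ordered ✓ (single-use (c, e, b, d, a), ordered derivation ok)
linear ✓ (c, e, b, d, a: one use apiece)
affine ✓ (at most one use each (c, e, b, d, a))
relevant ✓ (at least one use each (c, e, b, d, a))
unrestricted ✓ (type-checks (A) and nothing is barred)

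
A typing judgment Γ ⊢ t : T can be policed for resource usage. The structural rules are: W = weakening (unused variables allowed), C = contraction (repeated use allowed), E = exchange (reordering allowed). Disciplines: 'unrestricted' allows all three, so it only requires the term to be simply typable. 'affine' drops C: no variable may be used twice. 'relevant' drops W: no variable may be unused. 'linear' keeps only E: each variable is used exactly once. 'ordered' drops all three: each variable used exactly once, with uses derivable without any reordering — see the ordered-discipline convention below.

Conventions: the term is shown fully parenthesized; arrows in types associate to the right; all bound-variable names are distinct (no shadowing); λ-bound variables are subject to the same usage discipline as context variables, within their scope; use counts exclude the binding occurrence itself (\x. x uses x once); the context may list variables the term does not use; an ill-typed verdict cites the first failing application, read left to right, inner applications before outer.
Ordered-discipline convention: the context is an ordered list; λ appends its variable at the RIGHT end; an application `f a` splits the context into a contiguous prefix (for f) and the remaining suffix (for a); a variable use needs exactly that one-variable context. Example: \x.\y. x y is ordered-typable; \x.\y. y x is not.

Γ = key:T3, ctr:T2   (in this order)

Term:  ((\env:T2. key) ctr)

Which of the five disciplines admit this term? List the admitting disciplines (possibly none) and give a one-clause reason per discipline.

admitting disciplines: affine, unrestricted
use counts: key: 1, ctr: 1, env (λ-bound): 0
left-to-right use order: key, ctr
typing: well-typed — term : T3
ordered ✗ (unused: env — weakening required)
linear ✗ (unused: env — weakening required)
affine ✓ (none of key, ctr, env used more than once)
relevant ✗ (unused: env — weakening required)
unrestricted ✓ (typability at T3 is all that's needed)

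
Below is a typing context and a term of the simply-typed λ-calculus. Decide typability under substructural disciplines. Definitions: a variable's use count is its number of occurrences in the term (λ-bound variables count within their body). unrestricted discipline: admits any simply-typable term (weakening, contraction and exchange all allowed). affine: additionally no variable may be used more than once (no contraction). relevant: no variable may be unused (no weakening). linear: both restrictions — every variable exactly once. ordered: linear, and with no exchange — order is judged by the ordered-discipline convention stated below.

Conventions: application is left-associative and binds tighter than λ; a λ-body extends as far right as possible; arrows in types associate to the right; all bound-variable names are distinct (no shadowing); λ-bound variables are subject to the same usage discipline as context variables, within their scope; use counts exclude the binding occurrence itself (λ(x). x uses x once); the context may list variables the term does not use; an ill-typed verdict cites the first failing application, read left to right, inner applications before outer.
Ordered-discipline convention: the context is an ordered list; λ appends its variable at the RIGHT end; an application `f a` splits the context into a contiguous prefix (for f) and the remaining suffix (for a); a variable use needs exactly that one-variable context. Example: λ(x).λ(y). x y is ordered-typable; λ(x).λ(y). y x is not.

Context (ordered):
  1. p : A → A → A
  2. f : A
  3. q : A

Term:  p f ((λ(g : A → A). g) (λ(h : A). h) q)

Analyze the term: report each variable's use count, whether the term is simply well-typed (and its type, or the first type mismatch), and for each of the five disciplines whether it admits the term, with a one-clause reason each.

use counts: p: 1×, f: 1×, q: 1×, g (bound): 1×, h (bound): 1×
left-to-right use order: p, f, g, h, q
typing: the term checks, with type A
ordered: ✓ — one use each (p, f, q, g, h); ordered split holds
linear: ✓ — exactly-once usage across p, f, q, g, h
affine: ✓ — at most one use each (p, f, q, g, h)
relevant: ✓ — none of p, f, q, g, h goes unused
unrestricted: ✓ — typability at A is all that's needed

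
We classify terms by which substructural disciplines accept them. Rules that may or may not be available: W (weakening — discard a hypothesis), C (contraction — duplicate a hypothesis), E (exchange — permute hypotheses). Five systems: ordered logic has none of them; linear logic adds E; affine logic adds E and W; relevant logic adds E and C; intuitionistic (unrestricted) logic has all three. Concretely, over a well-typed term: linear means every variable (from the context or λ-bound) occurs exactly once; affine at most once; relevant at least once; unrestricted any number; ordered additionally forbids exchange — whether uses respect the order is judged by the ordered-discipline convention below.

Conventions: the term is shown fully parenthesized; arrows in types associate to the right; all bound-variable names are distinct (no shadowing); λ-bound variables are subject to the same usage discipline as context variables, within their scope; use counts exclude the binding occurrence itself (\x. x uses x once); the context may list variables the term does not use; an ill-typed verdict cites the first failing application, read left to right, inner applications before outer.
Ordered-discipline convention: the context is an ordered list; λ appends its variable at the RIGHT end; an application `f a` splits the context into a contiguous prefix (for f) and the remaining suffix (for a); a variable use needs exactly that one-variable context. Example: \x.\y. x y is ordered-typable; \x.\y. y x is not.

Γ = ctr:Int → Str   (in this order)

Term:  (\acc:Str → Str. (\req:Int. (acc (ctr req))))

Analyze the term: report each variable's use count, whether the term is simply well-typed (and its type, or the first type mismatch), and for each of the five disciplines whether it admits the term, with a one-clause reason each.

usage: ctr=1; acc (bound)=1; req (bound)=1
order of uses: acc, ctr, req
typing: the term checks, with type (Str → Str) → Int → Str
ordered ✗ (no ordered split (uses run acc, ctr, req))
linear ✓ (ctr, acc, req: one use apiece)
affine ✓ (no duplicate uses among ctr, acc, req)
relevant ✓ (none of ctr, acc, req goes unused)
unrestricted ✓ (typability at (Str → Str) → Int → Str is all that's needed)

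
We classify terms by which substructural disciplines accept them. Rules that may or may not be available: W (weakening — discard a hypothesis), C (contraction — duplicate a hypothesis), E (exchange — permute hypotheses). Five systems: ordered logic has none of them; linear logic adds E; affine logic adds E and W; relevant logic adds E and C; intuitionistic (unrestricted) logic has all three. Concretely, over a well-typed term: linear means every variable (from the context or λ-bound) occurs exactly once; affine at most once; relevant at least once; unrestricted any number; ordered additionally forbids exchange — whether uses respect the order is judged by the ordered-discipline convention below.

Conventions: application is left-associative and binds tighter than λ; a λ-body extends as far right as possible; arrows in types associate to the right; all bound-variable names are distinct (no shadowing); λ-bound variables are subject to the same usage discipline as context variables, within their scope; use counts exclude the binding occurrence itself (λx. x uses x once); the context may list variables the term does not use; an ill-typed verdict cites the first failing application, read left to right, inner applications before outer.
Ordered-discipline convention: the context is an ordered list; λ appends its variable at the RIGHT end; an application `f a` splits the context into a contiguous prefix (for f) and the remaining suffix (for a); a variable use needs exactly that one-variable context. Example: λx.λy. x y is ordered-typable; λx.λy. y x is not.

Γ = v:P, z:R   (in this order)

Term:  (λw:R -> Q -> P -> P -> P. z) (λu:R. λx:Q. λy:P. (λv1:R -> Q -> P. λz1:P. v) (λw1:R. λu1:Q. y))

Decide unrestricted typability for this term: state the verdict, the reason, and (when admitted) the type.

yes — typability at R is all that's needed; term : R
variable uses: v: 1×; z: 1×; w (λ-bound): 0×; u (λ-bound): 0×; x (λ-bound): 0×; y (λ-bound): 1×; v1 (λ-bound): 0×; z1 (λ-bound): 0×; w1 (λ-bound): 0×; u1 (λ-bound): 0×
order of uses: z, v, y
typing: well-typed — term : R
summary: ordered ✗ · linear ✗ · affine ✓ · relevant ✗ · unrestricted ✓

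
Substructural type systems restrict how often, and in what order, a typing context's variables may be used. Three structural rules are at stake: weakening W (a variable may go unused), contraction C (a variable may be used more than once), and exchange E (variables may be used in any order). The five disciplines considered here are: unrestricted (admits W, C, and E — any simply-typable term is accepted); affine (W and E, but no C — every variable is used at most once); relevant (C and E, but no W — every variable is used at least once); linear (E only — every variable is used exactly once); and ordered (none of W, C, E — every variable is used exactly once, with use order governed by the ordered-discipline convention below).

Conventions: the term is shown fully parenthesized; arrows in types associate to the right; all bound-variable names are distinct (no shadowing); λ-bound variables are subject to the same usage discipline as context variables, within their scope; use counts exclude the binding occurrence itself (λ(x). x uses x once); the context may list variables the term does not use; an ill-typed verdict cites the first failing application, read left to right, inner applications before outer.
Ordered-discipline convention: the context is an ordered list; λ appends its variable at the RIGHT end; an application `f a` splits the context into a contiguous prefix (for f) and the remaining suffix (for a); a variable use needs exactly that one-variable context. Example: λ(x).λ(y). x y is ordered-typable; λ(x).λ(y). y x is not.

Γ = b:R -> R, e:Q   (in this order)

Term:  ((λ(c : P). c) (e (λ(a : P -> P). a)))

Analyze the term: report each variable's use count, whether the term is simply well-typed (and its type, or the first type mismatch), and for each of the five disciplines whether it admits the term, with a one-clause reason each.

use counts: b: 0, e: 1, c (λ-bound): 1, a (λ-bound): 1
use order (left to right): c, e, a
typing: ill-typed: non-arrow in function slot: Q
ordered ✗ (fails simple typing)
linear ✗ (a type mismatch blocks all five)
affine ✗ (the type mismatch rejects it)
relevant ✗ (not simply typable)
unrestricted ✗ (fails simple typing)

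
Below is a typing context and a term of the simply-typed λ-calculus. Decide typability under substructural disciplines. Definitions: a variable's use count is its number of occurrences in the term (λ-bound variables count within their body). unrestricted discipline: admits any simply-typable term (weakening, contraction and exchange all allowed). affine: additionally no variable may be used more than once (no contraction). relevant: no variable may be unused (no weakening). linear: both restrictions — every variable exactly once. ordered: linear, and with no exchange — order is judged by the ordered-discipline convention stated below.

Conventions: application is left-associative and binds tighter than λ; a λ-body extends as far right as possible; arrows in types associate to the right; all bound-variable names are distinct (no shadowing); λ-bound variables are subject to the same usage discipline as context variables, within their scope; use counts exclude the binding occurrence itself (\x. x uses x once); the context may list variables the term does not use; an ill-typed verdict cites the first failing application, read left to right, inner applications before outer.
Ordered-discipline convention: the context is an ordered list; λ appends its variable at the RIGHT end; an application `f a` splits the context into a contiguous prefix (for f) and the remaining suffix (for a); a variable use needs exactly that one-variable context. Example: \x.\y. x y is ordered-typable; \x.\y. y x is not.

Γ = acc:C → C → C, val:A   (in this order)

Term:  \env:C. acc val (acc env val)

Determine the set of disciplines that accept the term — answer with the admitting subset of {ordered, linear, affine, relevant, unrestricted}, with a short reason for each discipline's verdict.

admitted in: none
variable uses: acc=2; val=2; env (bound)=1
order of uses: acc, val, acc, env, val
typing: ill-typed: argument of type A where C is required
ordered ✗ (a type mismatch blocks all five)
linear ✗ (the type mismatch rejects it)
affine ✗ (not simply typable)
relevant ✗ (fails simple typing)
unrestricted ✗ (a type mismatch blocks all five)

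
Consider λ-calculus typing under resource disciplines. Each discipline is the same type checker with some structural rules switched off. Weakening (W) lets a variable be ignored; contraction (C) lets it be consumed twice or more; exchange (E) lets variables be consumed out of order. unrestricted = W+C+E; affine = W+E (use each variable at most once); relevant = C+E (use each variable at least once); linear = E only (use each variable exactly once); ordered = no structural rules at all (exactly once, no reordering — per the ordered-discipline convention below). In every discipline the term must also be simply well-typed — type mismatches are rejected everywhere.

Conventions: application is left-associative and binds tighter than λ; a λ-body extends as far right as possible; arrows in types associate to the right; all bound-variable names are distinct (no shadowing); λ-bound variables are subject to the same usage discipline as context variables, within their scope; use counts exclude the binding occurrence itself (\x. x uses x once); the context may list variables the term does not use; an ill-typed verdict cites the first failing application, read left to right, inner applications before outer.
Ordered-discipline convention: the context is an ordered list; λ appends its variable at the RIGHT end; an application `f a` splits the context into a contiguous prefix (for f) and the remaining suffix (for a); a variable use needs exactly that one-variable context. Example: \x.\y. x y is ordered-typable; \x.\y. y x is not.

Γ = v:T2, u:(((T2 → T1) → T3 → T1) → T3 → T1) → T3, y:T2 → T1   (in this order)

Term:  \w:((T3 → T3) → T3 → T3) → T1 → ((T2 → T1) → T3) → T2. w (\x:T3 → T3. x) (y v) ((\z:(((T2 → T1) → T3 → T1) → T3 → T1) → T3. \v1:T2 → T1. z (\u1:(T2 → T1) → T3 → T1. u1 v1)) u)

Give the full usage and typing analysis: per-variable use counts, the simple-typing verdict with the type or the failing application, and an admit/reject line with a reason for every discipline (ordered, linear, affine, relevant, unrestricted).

counts: v: 1×, u: 1×, y: 1×, w (bound): 1×, x (bound): 1×, z (bound): 1×, v1 (bound): 1×, u1 (bound): 1×
order of uses: w, x, y, v, z, u1, v1, u
typing: well-typed at (((T3 → T3) → T3 → T3) → T1 → ((T2 → T1) → T3) → T2) → T2
ordered: ✗ — no contiguous prefix/suffix split fits w, x, y, v, z, u1, v1, u
linear: ✓ — v, u, y, w, x, z, v1, u1: one use apiece
affine: ✓ — no duplicate uses among v, u, y, w, x, z, v1, u1
relevant: ✓ — v, u, y, w, x, z, v1, u1: all used, weakening unneeded
unrestricted: ✓ — type-checks ((((T3 → T3) → T3 → T3) → T1 → ((T2 → T1) → T3) → T2) → T2) and nothing is barred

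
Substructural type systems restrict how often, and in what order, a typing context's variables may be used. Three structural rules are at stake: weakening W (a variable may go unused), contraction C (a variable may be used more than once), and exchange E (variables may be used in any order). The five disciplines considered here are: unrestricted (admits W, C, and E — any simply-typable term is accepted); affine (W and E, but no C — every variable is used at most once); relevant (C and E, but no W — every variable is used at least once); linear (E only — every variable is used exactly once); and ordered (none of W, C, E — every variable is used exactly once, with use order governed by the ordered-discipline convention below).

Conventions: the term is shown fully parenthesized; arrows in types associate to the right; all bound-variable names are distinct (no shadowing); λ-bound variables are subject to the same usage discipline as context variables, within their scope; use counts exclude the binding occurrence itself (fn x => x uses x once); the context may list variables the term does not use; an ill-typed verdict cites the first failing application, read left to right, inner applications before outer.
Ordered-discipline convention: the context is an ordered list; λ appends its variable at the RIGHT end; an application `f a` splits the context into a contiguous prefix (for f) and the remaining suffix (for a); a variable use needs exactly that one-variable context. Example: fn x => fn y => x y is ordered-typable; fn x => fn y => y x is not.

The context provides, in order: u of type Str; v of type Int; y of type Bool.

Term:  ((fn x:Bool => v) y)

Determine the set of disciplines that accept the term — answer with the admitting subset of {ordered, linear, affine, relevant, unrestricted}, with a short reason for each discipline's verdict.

admitted in: affine, unrestricted
use counts: u: 0×; v: 1×; y: 1×; x (bound): 0×
order of uses: v, y
typing: well-typed — term : Int
ordered ✗ (unused: u, x — weakening required)
linear ✗ (unused: u, x — weakening required)
affine ✓ (at most one use each (u, v, y, x))
relevant ✗ (unused: u, x — weakening required)
unrestricted ✓ (typability at Int is all that's needed)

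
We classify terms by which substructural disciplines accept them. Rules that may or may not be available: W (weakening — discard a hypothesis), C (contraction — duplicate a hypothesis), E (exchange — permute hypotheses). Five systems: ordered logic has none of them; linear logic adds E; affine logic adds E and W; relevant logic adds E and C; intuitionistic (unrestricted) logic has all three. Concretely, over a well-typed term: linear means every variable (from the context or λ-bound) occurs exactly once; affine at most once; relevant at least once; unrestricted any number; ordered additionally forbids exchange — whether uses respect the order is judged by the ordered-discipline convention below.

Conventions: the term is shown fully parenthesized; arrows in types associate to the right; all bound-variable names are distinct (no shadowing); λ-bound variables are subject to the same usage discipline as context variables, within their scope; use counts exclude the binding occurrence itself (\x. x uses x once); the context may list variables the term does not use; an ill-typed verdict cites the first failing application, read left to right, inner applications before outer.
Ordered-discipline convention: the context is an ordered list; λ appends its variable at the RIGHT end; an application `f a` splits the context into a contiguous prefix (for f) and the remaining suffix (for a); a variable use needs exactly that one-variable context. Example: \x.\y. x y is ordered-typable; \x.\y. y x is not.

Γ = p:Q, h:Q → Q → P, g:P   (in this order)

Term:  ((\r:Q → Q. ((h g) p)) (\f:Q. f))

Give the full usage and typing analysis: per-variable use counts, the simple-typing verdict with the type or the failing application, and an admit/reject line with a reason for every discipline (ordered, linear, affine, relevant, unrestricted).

usage: p=1, h=1, g=1, r (bound)=0, f (bound)=1
left-to-right use order: h, g, p, f
typing: ill-typed: argument of type P where Q is required
ordered ✗ (not simply typable)
linear ✗ (fails simple typing)
affine ✗ (a type mismatch blocks all five)
relevant ✗ (the type mismatch rejects it)
unrestricted ✗ (not simply typable)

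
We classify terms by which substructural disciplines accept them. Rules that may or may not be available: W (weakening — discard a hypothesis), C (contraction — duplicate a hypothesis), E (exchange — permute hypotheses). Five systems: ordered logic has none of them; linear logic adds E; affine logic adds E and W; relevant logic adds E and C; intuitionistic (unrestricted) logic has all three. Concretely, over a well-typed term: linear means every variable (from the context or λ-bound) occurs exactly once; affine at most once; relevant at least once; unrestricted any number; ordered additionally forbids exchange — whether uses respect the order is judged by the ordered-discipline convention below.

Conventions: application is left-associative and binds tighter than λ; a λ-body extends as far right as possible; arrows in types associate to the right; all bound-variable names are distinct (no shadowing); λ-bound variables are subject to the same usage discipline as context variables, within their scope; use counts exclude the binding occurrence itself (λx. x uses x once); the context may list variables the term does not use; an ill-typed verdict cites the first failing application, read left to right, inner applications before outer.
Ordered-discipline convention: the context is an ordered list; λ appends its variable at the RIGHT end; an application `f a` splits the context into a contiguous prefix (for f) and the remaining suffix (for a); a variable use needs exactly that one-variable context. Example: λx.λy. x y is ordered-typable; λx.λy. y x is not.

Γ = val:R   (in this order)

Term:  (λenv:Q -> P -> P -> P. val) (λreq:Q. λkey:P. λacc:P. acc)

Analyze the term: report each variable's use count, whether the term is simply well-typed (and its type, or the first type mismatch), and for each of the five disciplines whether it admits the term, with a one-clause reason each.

counts: val ×1; env (λ-bound) ×0; req (λ-bound) ×0; key (λ-bound) ×0; acc (λ-bound) ×1
use order (left to right): val, acc
typing: the term checks, with type R
ordered ✗ (env, req, key left unused)
linear ✗ (env, req, key left unused)
affine ✓ (val, env, req, key, acc: no repeats, contraction unneeded)
relevant ✗ (env, req, key left unused)
unrestricted ✓ (typability at R is all that's needed)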